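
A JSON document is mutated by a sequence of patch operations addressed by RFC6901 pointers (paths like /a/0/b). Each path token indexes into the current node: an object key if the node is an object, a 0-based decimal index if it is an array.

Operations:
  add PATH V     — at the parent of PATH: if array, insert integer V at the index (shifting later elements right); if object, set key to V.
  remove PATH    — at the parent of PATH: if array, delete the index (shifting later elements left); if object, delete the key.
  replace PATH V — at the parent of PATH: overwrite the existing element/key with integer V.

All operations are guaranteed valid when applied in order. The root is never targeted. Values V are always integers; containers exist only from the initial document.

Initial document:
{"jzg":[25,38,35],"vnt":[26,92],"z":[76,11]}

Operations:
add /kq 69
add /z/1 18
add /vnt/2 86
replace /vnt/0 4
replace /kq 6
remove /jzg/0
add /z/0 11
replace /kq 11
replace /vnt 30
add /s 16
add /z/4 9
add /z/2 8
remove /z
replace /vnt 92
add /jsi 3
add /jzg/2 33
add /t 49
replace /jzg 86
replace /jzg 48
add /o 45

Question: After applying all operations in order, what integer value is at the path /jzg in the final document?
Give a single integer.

Answer: 48

Derivation:
After op 1 (add /kq 69): {"jzg":[25,38,35],"kq":69,"vnt":[26,92],"z":[76,11]}
After op 2 (add /z/1 18): {"jzg":[25,38,35],"kq":69,"vnt":[26,92],"z":[76,18,11]}
After op 3 (add /vnt/2 86): {"jzg":[25,38,35],"kq":69,"vnt":[26,92,86],"z":[76,18,11]}
After op 4 (replace /vnt/0 4): {"jzg":[25,38,35],"kq":69,"vnt":[4,92,86],"z":[76,18,11]}
After op 5 (replace /kq 6): {"jzg":[25,38,35],"kq":6,"vnt":[4,92,86],"z":[76,18,11]}
After op 6 (remove /jzg/0): {"jzg":[38,35],"kq":6,"vnt":[4,92,86],"z":[76,18,11]}
After op 7 (add /z/0 11): {"jzg":[38,35],"kq":6,"vnt":[4,92,86],"z":[11,76,18,11]}
After op 8 (replace /kq 11): {"jzg":[38,35],"kq":11,"vnt":[4,92,86],"z":[11,76,18,11]}
After op 9 (replace /vnt 30): {"jzg":[38,35],"kq":11,"vnt":30,"z":[11,76,18,11]}
After op 10 (add /s 16): {"jzg":[38,35],"kq":11,"s":16,"vnt":30,"z":[11,76,18,11]}
After op 11 (add /z/4 9): {"jzg":[38,35],"kq":11,"s":16,"vnt":30,"z":[11,76,18,11,9]}
After op 12 (add /z/2 8): {"jzg":[38,35],"kq":11,"s":16,"vnt":30,"z":[11,76,8,18,11,9]}
After op 13 (remove /z): {"jzg":[38,35],"kq":11,"s":16,"vnt":30}
After op 14 (replace /vnt 92): {"jzg":[38,35],"kq":11,"s":16,"vnt":92}
After op 15 (add /jsi 3): {"jsi":3,"jzg":[38,35],"kq":11,"s":16,"vnt":92}
After op 16 (add /jzg/2 33): {"jsi":3,"jzg":[38,35,33],"kq":11,"s":16,"vnt":92}
After op 17 (add /t 49): {"jsi":3,"jzg":[38,35,33],"kq":11,"s":16,"t":49,"vnt":92}
After op 18 (replace /jzg 86): {"jsi":3,"jzg":86,"kq":11,"s":16,"t":49,"vnt":92}
After op 19 (replace /jzg 48): {"jsi":3,"jzg":48,"kq":11,"s":16,"t":49,"vnt":92}
After op 20 (add /o 45): {"jsi":3,"jzg":48,"kq":11,"o":45,"s":16,"t":49,"vnt":92}
Value at /jzg: 48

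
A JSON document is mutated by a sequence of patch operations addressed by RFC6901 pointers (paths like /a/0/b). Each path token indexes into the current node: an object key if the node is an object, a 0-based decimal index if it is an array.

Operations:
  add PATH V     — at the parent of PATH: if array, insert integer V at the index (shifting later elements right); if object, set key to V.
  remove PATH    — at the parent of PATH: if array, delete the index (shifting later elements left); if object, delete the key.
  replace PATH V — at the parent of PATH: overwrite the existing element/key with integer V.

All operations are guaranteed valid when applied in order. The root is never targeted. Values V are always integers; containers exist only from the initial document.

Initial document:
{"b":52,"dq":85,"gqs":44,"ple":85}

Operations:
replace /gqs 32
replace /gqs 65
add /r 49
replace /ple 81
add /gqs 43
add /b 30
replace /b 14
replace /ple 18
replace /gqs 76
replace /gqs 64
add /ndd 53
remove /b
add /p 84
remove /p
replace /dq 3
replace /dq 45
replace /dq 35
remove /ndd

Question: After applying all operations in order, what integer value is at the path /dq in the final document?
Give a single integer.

Answer: 35

Derivation:
After op 1 (replace /gqs 32): {"b":52,"dq":85,"gqs":32,"ple":85}
After op 2 (replace /gqs 65): {"b":52,"dq":85,"gqs":65,"ple":85}
After op 3 (add /r 49): {"b":52,"dq":85,"gqs":65,"ple":85,"r":49}
After op 4 (replace /ple 81): {"b":52,"dq":85,"gqs":65,"ple":81,"r":49}
After op 5 (add /gqs 43): {"b":52,"dq":85,"gqs":43,"ple":81,"r":49}
After op 6 (add /b 30): {"b":30,"dq":85,"gqs":43,"ple":81,"r":49}
After op 7 (replace /b 14): {"b":14,"dq":85,"gqs":43,"ple":81,"r":49}
After op 8 (replace /ple 18): {"b":14,"dq":85,"gqs":43,"ple":18,"r":49}
After op 9 (replace /gqs 76): {"b":14,"dq":85,"gqs":76,"ple":18,"r":49}
After op 10 (replace /gqs 64): {"b":14,"dq":85,"gqs":64,"ple":18,"r":49}
After op 11 (add /ndd 53): {"b":14,"dq":85,"gqs":64,"ndd":53,"ple":18,"r":49}
After op 12 (remove /b): {"dq":85,"gqs":64,"ndd":53,"ple":18,"r":49}
After op 13 (add /p 84): {"dq":85,"gqs":64,"ndd":53,"p":84,"ple":18,"r":49}
After op 14 (remove /p): {"dq":85,"gqs":64,"ndd":53,"ple":18,"r":49}
After op 15 (replace /dq 3): {"dq":3,"gqs":64,"ndd":53,"ple":18,"r":49}
After op 16 (replace /dq 45): {"dq":45,"gqs":64,"ndd":53,"ple":18,"r":49}
After op 17 (replace /dq 35): {"dq":35,"gqs":64,"ndd":53,"ple":18,"r":49}
After op 18 (remove /ndd): {"dq":35,"gqs":64,"ple":18,"r":49}
Value at /dq: 35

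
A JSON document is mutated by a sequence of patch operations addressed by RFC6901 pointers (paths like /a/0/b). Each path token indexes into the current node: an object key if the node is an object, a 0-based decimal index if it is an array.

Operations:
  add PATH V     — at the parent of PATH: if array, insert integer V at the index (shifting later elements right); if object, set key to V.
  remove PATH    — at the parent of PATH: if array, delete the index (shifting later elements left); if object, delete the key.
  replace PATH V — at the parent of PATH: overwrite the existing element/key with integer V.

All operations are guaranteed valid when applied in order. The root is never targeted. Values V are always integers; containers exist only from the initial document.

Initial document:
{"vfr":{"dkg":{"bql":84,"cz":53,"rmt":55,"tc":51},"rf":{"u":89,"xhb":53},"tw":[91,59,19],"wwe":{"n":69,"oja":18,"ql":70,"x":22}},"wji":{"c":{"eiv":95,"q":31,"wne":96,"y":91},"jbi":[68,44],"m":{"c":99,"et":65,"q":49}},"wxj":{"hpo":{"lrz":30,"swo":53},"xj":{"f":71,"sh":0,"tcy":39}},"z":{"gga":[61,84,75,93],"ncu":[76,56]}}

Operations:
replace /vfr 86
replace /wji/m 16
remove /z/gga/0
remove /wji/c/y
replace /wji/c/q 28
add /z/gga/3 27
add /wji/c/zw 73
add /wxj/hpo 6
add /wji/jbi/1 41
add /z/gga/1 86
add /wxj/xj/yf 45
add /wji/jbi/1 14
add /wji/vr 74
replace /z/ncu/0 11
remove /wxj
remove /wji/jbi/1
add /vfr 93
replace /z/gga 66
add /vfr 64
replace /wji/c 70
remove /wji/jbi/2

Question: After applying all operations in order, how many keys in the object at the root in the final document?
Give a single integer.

Answer: 3

Derivation:
After op 1 (replace /vfr 86): {"vfr":86,"wji":{"c":{"eiv":95,"q":31,"wne":96,"y":91},"jbi":[68,44],"m":{"c":99,"et":65,"q":49}},"wxj":{"hpo":{"lrz":30,"swo":53},"xj":{"f":71,"sh":0,"tcy":39}},"z":{"gga":[61,84,75,93],"ncu":[76,56]}}
After op 2 (replace /wji/m 16): {"vfr":86,"wji":{"c":{"eiv":95,"q":31,"wne":96,"y":91},"jbi":[68,44],"m":16},"wxj":{"hpo":{"lrz":30,"swo":53},"xj":{"f":71,"sh":0,"tcy":39}},"z":{"gga":[61,84,75,93],"ncu":[76,56]}}
After op 3 (remove /z/gga/0): {"vfr":86,"wji":{"c":{"eiv":95,"q":31,"wne":96,"y":91},"jbi":[68,44],"m":16},"wxj":{"hpo":{"lrz":30,"swo":53},"xj":{"f":71,"sh":0,"tcy":39}},"z":{"gga":[84,75,93],"ncu":[76,56]}}
After op 4 (remove /wji/c/y): {"vfr":86,"wji":{"c":{"eiv":95,"q":31,"wne":96},"jbi":[68,44],"m":16},"wxj":{"hpo":{"lrz":30,"swo":53},"xj":{"f":71,"sh":0,"tcy":39}},"z":{"gga":[84,75,93],"ncu":[76,56]}}
After op 5 (replace /wji/c/q 28): {"vfr":86,"wji":{"c":{"eiv":95,"q":28,"wne":96},"jbi":[68,44],"m":16},"wxj":{"hpo":{"lrz":30,"swo":53},"xj":{"f":71,"sh":0,"tcy":39}},"z":{"gga":[84,75,93],"ncu":[76,56]}}
After op 6 (add /z/gga/3 27): {"vfr":86,"wji":{"c":{"eiv":95,"q":28,"wne":96},"jbi":[68,44],"m":16},"wxj":{"hpo":{"lrz":30,"swo":53},"xj":{"f":71,"sh":0,"tcy":39}},"z":{"gga":[84,75,93,27],"ncu":[76,56]}}
After op 7 (add /wji/c/zw 73): {"vfr":86,"wji":{"c":{"eiv":95,"q":28,"wne":96,"zw":73},"jbi":[68,44],"m":16},"wxj":{"hpo":{"lrz":30,"swo":53},"xj":{"f":71,"sh":0,"tcy":39}},"z":{"gga":[84,75,93,27],"ncu":[76,56]}}
After op 8 (add /wxj/hpo 6): {"vfr":86,"wji":{"c":{"eiv":95,"q":28,"wne":96,"zw":73},"jbi":[68,44],"m":16},"wxj":{"hpo":6,"xj":{"f":71,"sh":0,"tcy":39}},"z":{"gga":[84,75,93,27],"ncu":[76,56]}}
After op 9 (add /wji/jbi/1 41): {"vfr":86,"wji":{"c":{"eiv":95,"q":28,"wne":96,"zw":73},"jbi":[68,41,44],"m":16},"wxj":{"hpo":6,"xj":{"f":71,"sh":0,"tcy":39}},"z":{"gga":[84,75,93,27],"ncu":[76,56]}}
After op 10 (add /z/gga/1 86): {"vfr":86,"wji":{"c":{"eiv":95,"q":28,"wne":96,"zw":73},"jbi":[68,41,44],"m":16},"wxj":{"hpo":6,"xj":{"f":71,"sh":0,"tcy":39}},"z":{"gga":[84,86,75,93,27],"ncu":[76,56]}}
After op 11 (add /wxj/xj/yf 45): {"vfr":86,"wji":{"c":{"eiv":95,"q":28,"wne":96,"zw":73},"jbi":[68,41,44],"m":16},"wxj":{"hpo":6,"xj":{"f":71,"sh":0,"tcy":39,"yf":45}},"z":{"gga":[84,86,75,93,27],"ncu":[76,56]}}
After op 12 (add /wji/jbi/1 14): {"vfr":86,"wji":{"c":{"eiv":95,"q":28,"wne":96,"zw":73},"jbi":[68,14,41,44],"m":16},"wxj":{"hpo":6,"xj":{"f":71,"sh":0,"tcy":39,"yf":45}},"z":{"gga":[84,86,75,93,27],"ncu":[76,56]}}
After op 13 (add /wji/vr 74): {"vfr":86,"wji":{"c":{"eiv":95,"q":28,"wne":96,"zw":73},"jbi":[68,14,41,44],"m":16,"vr":74},"wxj":{"hpo":6,"xj":{"f":71,"sh":0,"tcy":39,"yf":45}},"z":{"gga":[84,86,75,93,27],"ncu":[76,56]}}
After op 14 (replace /z/ncu/0 11): {"vfr":86,"wji":{"c":{"eiv":95,"q":28,"wne":96,"zw":73},"jbi":[68,14,41,44],"m":16,"vr":74},"wxj":{"hpo":6,"xj":{"f":71,"sh":0,"tcy":39,"yf":45}},"z":{"gga":[84,86,75,93,27],"ncu":[11,56]}}
After op 15 (remove /wxj): {"vfr":86,"wji":{"c":{"eiv":95,"q":28,"wne":96,"zw":73},"jbi":[68,14,41,44],"m":16,"vr":74},"z":{"gga":[84,86,75,93,27],"ncu":[11,56]}}
After op 16 (remove /wji/jbi/1): {"vfr":86,"wji":{"c":{"eiv":95,"q":28,"wne":96,"zw":73},"jbi":[68,41,44],"m":16,"vr":74},"z":{"gga":[84,86,75,93,27],"ncu":[11,56]}}
After op 17 (add /vfr 93): {"vfr":93,"wji":{"c":{"eiv":95,"q":28,"wne":96,"zw":73},"jbi":[68,41,44],"m":16,"vr":74},"z":{"gga":[84,86,75,93,27],"ncu":[11,56]}}
After op 18 (replace /z/gga 66): {"vfr":93,"wji":{"c":{"eiv":95,"q":28,"wne":96,"zw":73},"jbi":[68,41,44],"m":16,"vr":74},"z":{"gga":66,"ncu":[11,56]}}
After op 19 (add /vfr 64): {"vfr":64,"wji":{"c":{"eiv":95,"q":28,"wne":96,"zw":73},"jbi":[68,41,44],"m":16,"vr":74},"z":{"gga":66,"ncu":[11,56]}}
After op 20 (replace /wji/c 70): {"vfr":64,"wji":{"c":70,"jbi":[68,41,44],"m":16,"vr":74},"z":{"gga":66,"ncu":[11,56]}}
After op 21 (remove /wji/jbi/2): {"vfr":64,"wji":{"c":70,"jbi":[68,41],"m":16,"vr":74},"z":{"gga":66,"ncu":[11,56]}}
Size at the root: 3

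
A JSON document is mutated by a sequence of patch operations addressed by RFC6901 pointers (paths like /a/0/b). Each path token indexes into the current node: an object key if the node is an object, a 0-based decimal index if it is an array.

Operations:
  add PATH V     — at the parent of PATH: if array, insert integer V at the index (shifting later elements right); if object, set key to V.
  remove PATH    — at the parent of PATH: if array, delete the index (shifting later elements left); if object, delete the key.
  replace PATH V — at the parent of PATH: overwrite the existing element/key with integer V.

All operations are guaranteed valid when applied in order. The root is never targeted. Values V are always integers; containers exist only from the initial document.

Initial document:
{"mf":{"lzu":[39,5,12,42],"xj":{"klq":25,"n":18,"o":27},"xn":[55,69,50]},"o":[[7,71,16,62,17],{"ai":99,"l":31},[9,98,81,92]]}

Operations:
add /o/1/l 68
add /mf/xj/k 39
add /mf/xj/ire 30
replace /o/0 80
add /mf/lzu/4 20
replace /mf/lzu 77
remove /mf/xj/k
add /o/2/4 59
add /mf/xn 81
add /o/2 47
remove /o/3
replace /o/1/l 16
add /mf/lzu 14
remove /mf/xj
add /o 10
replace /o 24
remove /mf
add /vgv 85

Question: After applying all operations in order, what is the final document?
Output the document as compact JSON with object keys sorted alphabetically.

Answer: {"o":24,"vgv":85}

Derivation:
After op 1 (add /o/1/l 68): {"mf":{"lzu":[39,5,12,42],"xj":{"klq":25,"n":18,"o":27},"xn":[55,69,50]},"o":[[7,71,16,62,17],{"ai":99,"l":68},[9,98,81,92]]}
After op 2 (add /mf/xj/k 39): {"mf":{"lzu":[39,5,12,42],"xj":{"k":39,"klq":25,"n":18,"o":27},"xn":[55,69,50]},"o":[[7,71,16,62,17],{"ai":99,"l":68},[9,98,81,92]]}
After op 3 (add /mf/xj/ire 30): {"mf":{"lzu":[39,5,12,42],"xj":{"ire":30,"k":39,"klq":25,"n":18,"o":27},"xn":[55,69,50]},"o":[[7,71,16,62,17],{"ai":99,"l":68},[9,98,81,92]]}
After op 4 (replace /o/0 80): {"mf":{"lzu":[39,5,12,42],"xj":{"ire":30,"k":39,"klq":25,"n":18,"o":27},"xn":[55,69,50]},"o":[80,{"ai":99,"l":68},[9,98,81,92]]}
After op 5 (add /mf/lzu/4 20): {"mf":{"lzu":[39,5,12,42,20],"xj":{"ire":30,"k":39,"klq":25,"n":18,"o":27},"xn":[55,69,50]},"o":[80,{"ai":99,"l":68},[9,98,81,92]]}
After op 6 (replace /mf/lzu 77): {"mf":{"lzu":77,"xj":{"ire":30,"k":39,"klq":25,"n":18,"o":27},"xn":[55,69,50]},"o":[80,{"ai":99,"l":68},[9,98,81,92]]}
After op 7 (remove /mf/xj/k): {"mf":{"lzu":77,"xj":{"ire":30,"klq":25,"n":18,"o":27},"xn":[55,69,50]},"o":[80,{"ai":99,"l":68},[9,98,81,92]]}
After op 8 (add /o/2/4 59): {"mf":{"lzu":77,"xj":{"ire":30,"klq":25,"n":18,"o":27},"xn":[55,69,50]},"o":[80,{"ai":99,"l":68},[9,98,81,92,59]]}
After op 9 (add /mf/xn 81): {"mf":{"lzu":77,"xj":{"ire":30,"klq":25,"n":18,"o":27},"xn":81},"o":[80,{"ai":99,"l":68},[9,98,81,92,59]]}
After op 10 (add /o/2 47): {"mf":{"lzu":77,"xj":{"ire":30,"klq":25,"n":18,"o":27},"xn":81},"o":[80,{"ai":99,"l":68},47,[9,98,81,92,59]]}
After op 11 (remove /o/3): {"mf":{"lzu":77,"xj":{"ire":30,"klq":25,"n":18,"o":27},"xn":81},"o":[80,{"ai":99,"l":68},47]}
After op 12 (replace /o/1/l 16): {"mf":{"lzu":77,"xj":{"ire":30,"klq":25,"n":18,"o":27},"xn":81},"o":[80,{"ai":99,"l":16},47]}
After op 13 (add /mf/lzu 14): {"mf":{"lzu":14,"xj":{"ire":30,"klq":25,"n":18,"o":27},"xn":81},"o":[80,{"ai":99,"l":16},47]}
After op 14 (remove /mf/xj): {"mf":{"lzu":14,"xn":81},"o":[80,{"ai":99,"l":16},47]}
After op 15 (add /o 10): {"mf":{"lzu":14,"xn":81},"o":10}
After op 16 (replace /o 24): {"mf":{"lzu":14,"xn":81},"o":24}
After op 17 (remove /mf): {"o":24}
After op 18 (add /vgv 85): {"o":24,"vgv":85}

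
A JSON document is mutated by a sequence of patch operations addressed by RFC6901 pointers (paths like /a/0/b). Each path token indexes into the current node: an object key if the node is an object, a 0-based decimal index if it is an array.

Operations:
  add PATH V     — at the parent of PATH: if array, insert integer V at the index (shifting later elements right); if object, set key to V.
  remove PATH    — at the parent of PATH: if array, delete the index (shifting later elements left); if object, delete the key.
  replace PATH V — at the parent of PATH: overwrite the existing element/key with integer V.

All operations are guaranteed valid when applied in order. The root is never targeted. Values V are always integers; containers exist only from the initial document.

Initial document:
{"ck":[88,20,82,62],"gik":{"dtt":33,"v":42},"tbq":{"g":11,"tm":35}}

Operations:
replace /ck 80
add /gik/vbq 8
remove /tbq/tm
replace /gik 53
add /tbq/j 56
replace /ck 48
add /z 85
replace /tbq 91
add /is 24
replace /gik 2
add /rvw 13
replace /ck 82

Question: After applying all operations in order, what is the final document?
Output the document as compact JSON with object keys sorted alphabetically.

After op 1 (replace /ck 80): {"ck":80,"gik":{"dtt":33,"v":42},"tbq":{"g":11,"tm":35}}
After op 2 (add /gik/vbq 8): {"ck":80,"gik":{"dtt":33,"v":42,"vbq":8},"tbq":{"g":11,"tm":35}}
After op 3 (remove /tbq/tm): {"ck":80,"gik":{"dtt":33,"v":42,"vbq":8},"tbq":{"g":11}}
After op 4 (replace /gik 53): {"ck":80,"gik":53,"tbq":{"g":11}}
After op 5 (add /tbq/j 56): {"ck":80,"gik":53,"tbq":{"g":11,"j":56}}
After op 6 (replace /ck 48): {"ck":48,"gik":53,"tbq":{"g":11,"j":56}}
After op 7 (add /z 85): {"ck":48,"gik":53,"tbq":{"g":11,"j":56},"z":85}
After op 8 (replace /tbq 91): {"ck":48,"gik":53,"tbq":91,"z":85}
After op 9 (add /is 24): {"ck":48,"gik":53,"is":24,"tbq":91,"z":85}
After op 10 (replace /gik 2): {"ck":48,"gik":2,"is":24,"tbq":91,"z":85}
After op 11 (add /rvw 13): {"ck":48,"gik":2,"is":24,"rvw":13,"tbq":91,"z":85}
After op 12 (replace /ck 82): {"ck":82,"gik":2,"is":24,"rvw":13,"tbq":91,"z":85}

Answer: {"ck":82,"gik":2,"is":24,"rvw":13,"tbq":91,"z":85}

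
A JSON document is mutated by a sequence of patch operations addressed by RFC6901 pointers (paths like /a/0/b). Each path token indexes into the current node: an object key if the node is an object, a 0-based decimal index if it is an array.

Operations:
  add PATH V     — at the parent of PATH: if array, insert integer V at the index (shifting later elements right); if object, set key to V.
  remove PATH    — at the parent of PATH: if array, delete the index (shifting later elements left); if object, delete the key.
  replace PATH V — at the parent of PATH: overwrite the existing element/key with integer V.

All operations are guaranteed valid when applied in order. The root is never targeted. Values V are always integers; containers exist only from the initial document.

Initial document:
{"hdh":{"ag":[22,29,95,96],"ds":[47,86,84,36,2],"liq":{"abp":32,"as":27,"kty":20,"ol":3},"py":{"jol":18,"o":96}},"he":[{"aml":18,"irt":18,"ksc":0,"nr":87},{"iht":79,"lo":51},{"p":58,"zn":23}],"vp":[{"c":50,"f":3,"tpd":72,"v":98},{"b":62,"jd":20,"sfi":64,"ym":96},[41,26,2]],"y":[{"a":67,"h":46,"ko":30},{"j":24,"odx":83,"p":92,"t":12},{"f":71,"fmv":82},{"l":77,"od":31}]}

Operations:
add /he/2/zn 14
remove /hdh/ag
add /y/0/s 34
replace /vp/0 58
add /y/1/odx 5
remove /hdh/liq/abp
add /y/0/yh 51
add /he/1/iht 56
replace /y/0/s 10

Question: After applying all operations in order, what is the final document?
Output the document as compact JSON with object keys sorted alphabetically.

Answer: {"hdh":{"ds":[47,86,84,36,2],"liq":{"as":27,"kty":20,"ol":3},"py":{"jol":18,"o":96}},"he":[{"aml":18,"irt":18,"ksc":0,"nr":87},{"iht":56,"lo":51},{"p":58,"zn":14}],"vp":[58,{"b":62,"jd":20,"sfi":64,"ym":96},[41,26,2]],"y":[{"a":67,"h":46,"ko":30,"s":10,"yh":51},{"j":24,"odx":5,"p":92,"t":12},{"f":71,"fmv":82},{"l":77,"od":31}]}

Derivation:
After op 1 (add /he/2/zn 14): {"hdh":{"ag":[22,29,95,96],"ds":[47,86,84,36,2],"liq":{"abp":32,"as":27,"kty":20,"ol":3},"py":{"jol":18,"o":96}},"he":[{"aml":18,"irt":18,"ksc":0,"nr":87},{"iht":79,"lo":51},{"p":58,"zn":14}],"vp":[{"c":50,"f":3,"tpd":72,"v":98},{"b":62,"jd":20,"sfi":64,"ym":96},[41,26,2]],"y":[{"a":67,"h":46,"ko":30},{"j":24,"odx":83,"p":92,"t":12},{"f":71,"fmv":82},{"l":77,"od":31}]}
After op 2 (remove /hdh/ag): {"hdh":{"ds":[47,86,84,36,2],"liq":{"abp":32,"as":27,"kty":20,"ol":3},"py":{"jol":18,"o":96}},"he":[{"aml":18,"irt":18,"ksc":0,"nr":87},{"iht":79,"lo":51},{"p":58,"zn":14}],"vp":[{"c":50,"f":3,"tpd":72,"v":98},{"b":62,"jd":20,"sfi":64,"ym":96},[41,26,2]],"y":[{"a":67,"h":46,"ko":30},{"j":24,"odx":83,"p":92,"t":12},{"f":71,"fmv":82},{"l":77,"od":31}]}
After op 3 (add /y/0/s 34): {"hdh":{"ds":[47,86,84,36,2],"liq":{"abp":32,"as":27,"kty":20,"ol":3},"py":{"jol":18,"o":96}},"he":[{"aml":18,"irt":18,"ksc":0,"nr":87},{"iht":79,"lo":51},{"p":58,"zn":14}],"vp":[{"c":50,"f":3,"tpd":72,"v":98},{"b":62,"jd":20,"sfi":64,"ym":96},[41,26,2]],"y":[{"a":67,"h":46,"ko":30,"s":34},{"j":24,"odx":83,"p":92,"t":12},{"f":71,"fmv":82},{"l":77,"od":31}]}
After op 4 (replace /vp/0 58): {"hdh":{"ds":[47,86,84,36,2],"liq":{"abp":32,"as":27,"kty":20,"ol":3},"py":{"jol":18,"o":96}},"he":[{"aml":18,"irt":18,"ksc":0,"nr":87},{"iht":79,"lo":51},{"p":58,"zn":14}],"vp":[58,{"b":62,"jd":20,"sfi":64,"ym":96},[41,26,2]],"y":[{"a":67,"h":46,"ko":30,"s":34},{"j":24,"odx":83,"p":92,"t":12},{"f":71,"fmv":82},{"l":77,"od":31}]}
After op 5 (add /y/1/odx 5): {"hdh":{"ds":[47,86,84,36,2],"liq":{"abp":32,"as":27,"kty":20,"ol":3},"py":{"jol":18,"o":96}},"he":[{"aml":18,"irt":18,"ksc":0,"nr":87},{"iht":79,"lo":51},{"p":58,"zn":14}],"vp":[58,{"b":62,"jd":20,"sfi":64,"ym":96},[41,26,2]],"y":[{"a":67,"h":46,"ko":30,"s":34},{"j":24,"odx":5,"p":92,"t":12},{"f":71,"fmv":82},{"l":77,"od":31}]}
After op 6 (remove /hdh/liq/abp): {"hdh":{"ds":[47,86,84,36,2],"liq":{"as":27,"kty":20,"ol":3},"py":{"jol":18,"o":96}},"he":[{"aml":18,"irt":18,"ksc":0,"nr":87},{"iht":79,"lo":51},{"p":58,"zn":14}],"vp":[58,{"b":62,"jd":20,"sfi":64,"ym":96},[41,26,2]],"y":[{"a":67,"h":46,"ko":30,"s":34},{"j":24,"odx":5,"p":92,"t":12},{"f":71,"fmv":82},{"l":77,"od":31}]}
After op 7 (add /y/0/yh 51): {"hdh":{"ds":[47,86,84,36,2],"liq":{"as":27,"kty":20,"ol":3},"py":{"jol":18,"o":96}},"he":[{"aml":18,"irt":18,"ksc":0,"nr":87},{"iht":79,"lo":51},{"p":58,"zn":14}],"vp":[58,{"b":62,"jd":20,"sfi":64,"ym":96},[41,26,2]],"y":[{"a":67,"h":46,"ko":30,"s":34,"yh":51},{"j":24,"odx":5,"p":92,"t":12},{"f":71,"fmv":82},{"l":77,"od":31}]}
After op 8 (add /he/1/iht 56): {"hdh":{"ds":[47,86,84,36,2],"liq":{"as":27,"kty":20,"ol":3},"py":{"jol":18,"o":96}},"he":[{"aml":18,"irt":18,"ksc":0,"nr":87},{"iht":56,"lo":51},{"p":58,"zn":14}],"vp":[58,{"b":62,"jd":20,"sfi":64,"ym":96},[41,26,2]],"y":[{"a":67,"h":46,"ko":30,"s":34,"yh":51},{"j":24,"odx":5,"p":92,"t":12},{"f":71,"fmv":82},{"l":77,"od":31}]}
After op 9 (replace /y/0/s 10): {"hdh":{"ds":[47,86,84,36,2],"liq":{"as":27,"kty":20,"ol":3},"py":{"jol":18,"o":96}},"he":[{"aml":18,"irt":18,"ksc":0,"nr":87},{"iht":56,"lo":51},{"p":58,"zn":14}],"vp":[58,{"b":62,"jd":20,"sfi":64,"ym":96},[41,26,2]],"y":[{"a":67,"h":46,"ko":30,"s":10,"yh":51},{"j":24,"odx":5,"p":92,"t":12},{"f":71,"fmv":82},{"l":77,"od":31}]}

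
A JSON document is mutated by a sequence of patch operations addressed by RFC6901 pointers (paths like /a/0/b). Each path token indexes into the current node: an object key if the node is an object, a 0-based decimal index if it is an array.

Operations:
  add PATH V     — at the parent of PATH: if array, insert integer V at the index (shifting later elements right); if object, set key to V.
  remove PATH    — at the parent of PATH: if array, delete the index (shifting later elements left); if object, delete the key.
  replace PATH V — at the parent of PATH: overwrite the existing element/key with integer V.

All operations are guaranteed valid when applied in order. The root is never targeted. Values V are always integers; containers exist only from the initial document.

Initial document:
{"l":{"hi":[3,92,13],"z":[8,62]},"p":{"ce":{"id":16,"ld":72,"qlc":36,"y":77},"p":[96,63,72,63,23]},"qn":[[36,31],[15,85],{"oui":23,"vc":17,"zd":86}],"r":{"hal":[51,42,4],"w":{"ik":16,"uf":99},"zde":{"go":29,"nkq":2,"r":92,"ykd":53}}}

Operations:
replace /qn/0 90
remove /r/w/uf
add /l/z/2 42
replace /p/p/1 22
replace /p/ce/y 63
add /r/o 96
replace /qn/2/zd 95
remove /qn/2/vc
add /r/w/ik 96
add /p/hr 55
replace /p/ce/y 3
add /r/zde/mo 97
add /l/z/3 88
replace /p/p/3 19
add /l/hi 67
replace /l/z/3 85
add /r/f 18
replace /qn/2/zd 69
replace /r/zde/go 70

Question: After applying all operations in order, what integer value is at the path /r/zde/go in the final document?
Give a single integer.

Answer: 70

Derivation:
After op 1 (replace /qn/0 90): {"l":{"hi":[3,92,13],"z":[8,62]},"p":{"ce":{"id":16,"ld":72,"qlc":36,"y":77},"p":[96,63,72,63,23]},"qn":[90,[15,85],{"oui":23,"vc":17,"zd":86}],"r":{"hal":[51,42,4],"w":{"ik":16,"uf":99},"zde":{"go":29,"nkq":2,"r":92,"ykd":53}}}
After op 2 (remove /r/w/uf): {"l":{"hi":[3,92,13],"z":[8,62]},"p":{"ce":{"id":16,"ld":72,"qlc":36,"y":77},"p":[96,63,72,63,23]},"qn":[90,[15,85],{"oui":23,"vc":17,"zd":86}],"r":{"hal":[51,42,4],"w":{"ik":16},"zde":{"go":29,"nkq":2,"r":92,"ykd":53}}}
After op 3 (add /l/z/2 42): {"l":{"hi":[3,92,13],"z":[8,62,42]},"p":{"ce":{"id":16,"ld":72,"qlc":36,"y":77},"p":[96,63,72,63,23]},"qn":[90,[15,85],{"oui":23,"vc":17,"zd":86}],"r":{"hal":[51,42,4],"w":{"ik":16},"zde":{"go":29,"nkq":2,"r":92,"ykd":53}}}
After op 4 (replace /p/p/1 22): {"l":{"hi":[3,92,13],"z":[8,62,42]},"p":{"ce":{"id":16,"ld":72,"qlc":36,"y":77},"p":[96,22,72,63,23]},"qn":[90,[15,85],{"oui":23,"vc":17,"zd":86}],"r":{"hal":[51,42,4],"w":{"ik":16},"zde":{"go":29,"nkq":2,"r":92,"ykd":53}}}
After op 5 (replace /p/ce/y 63): {"l":{"hi":[3,92,13],"z":[8,62,42]},"p":{"ce":{"id":16,"ld":72,"qlc":36,"y":63},"p":[96,22,72,63,23]},"qn":[90,[15,85],{"oui":23,"vc":17,"zd":86}],"r":{"hal":[51,42,4],"w":{"ik":16},"zde":{"go":29,"nkq":2,"r":92,"ykd":53}}}
After op 6 (add /r/o 96): {"l":{"hi":[3,92,13],"z":[8,62,42]},"p":{"ce":{"id":16,"ld":72,"qlc":36,"y":63},"p":[96,22,72,63,23]},"qn":[90,[15,85],{"oui":23,"vc":17,"zd":86}],"r":{"hal":[51,42,4],"o":96,"w":{"ik":16},"zde":{"go":29,"nkq":2,"r":92,"ykd":53}}}
After op 7 (replace /qn/2/zd 95): {"l":{"hi":[3,92,13],"z":[8,62,42]},"p":{"ce":{"id":16,"ld":72,"qlc":36,"y":63},"p":[96,22,72,63,23]},"qn":[90,[15,85],{"oui":23,"vc":17,"zd":95}],"r":{"hal":[51,42,4],"o":96,"w":{"ik":16},"zde":{"go":29,"nkq":2,"r":92,"ykd":53}}}
After op 8 (remove /qn/2/vc): {"l":{"hi":[3,92,13],"z":[8,62,42]},"p":{"ce":{"id":16,"ld":72,"qlc":36,"y":63},"p":[96,22,72,63,23]},"qn":[90,[15,85],{"oui":23,"zd":95}],"r":{"hal":[51,42,4],"o":96,"w":{"ik":16},"zde":{"go":29,"nkq":2,"r":92,"ykd":53}}}
After op 9 (add /r/w/ik 96): {"l":{"hi":[3,92,13],"z":[8,62,42]},"p":{"ce":{"id":16,"ld":72,"qlc":36,"y":63},"p":[96,22,72,63,23]},"qn":[90,[15,85],{"oui":23,"zd":95}],"r":{"hal":[51,42,4],"o":96,"w":{"ik":96},"zde":{"go":29,"nkq":2,"r":92,"ykd":53}}}
After op 10 (add /p/hr 55): {"l":{"hi":[3,92,13],"z":[8,62,42]},"p":{"ce":{"id":16,"ld":72,"qlc":36,"y":63},"hr":55,"p":[96,22,72,63,23]},"qn":[90,[15,85],{"oui":23,"zd":95}],"r":{"hal":[51,42,4],"o":96,"w":{"ik":96},"zde":{"go":29,"nkq":2,"r":92,"ykd":53}}}
After op 11 (replace /p/ce/y 3): {"l":{"hi":[3,92,13],"z":[8,62,42]},"p":{"ce":{"id":16,"ld":72,"qlc":36,"y":3},"hr":55,"p":[96,22,72,63,23]},"qn":[90,[15,85],{"oui":23,"zd":95}],"r":{"hal":[51,42,4],"o":96,"w":{"ik":96},"zde":{"go":29,"nkq":2,"r":92,"ykd":53}}}
After op 12 (add /r/zde/mo 97): {"l":{"hi":[3,92,13],"z":[8,62,42]},"p":{"ce":{"id":16,"ld":72,"qlc":36,"y":3},"hr":55,"p":[96,22,72,63,23]},"qn":[90,[15,85],{"oui":23,"zd":95}],"r":{"hal":[51,42,4],"o":96,"w":{"ik":96},"zde":{"go":29,"mo":97,"nkq":2,"r":92,"ykd":53}}}
After op 13 (add /l/z/3 88): {"l":{"hi":[3,92,13],"z":[8,62,42,88]},"p":{"ce":{"id":16,"ld":72,"qlc":36,"y":3},"hr":55,"p":[96,22,72,63,23]},"qn":[90,[15,85],{"oui":23,"zd":95}],"r":{"hal":[51,42,4],"o":96,"w":{"ik":96},"zde":{"go":29,"mo":97,"nkq":2,"r":92,"ykd":53}}}
After op 14 (replace /p/p/3 19): {"l":{"hi":[3,92,13],"z":[8,62,42,88]},"p":{"ce":{"id":16,"ld":72,"qlc":36,"y":3},"hr":55,"p":[96,22,72,19,23]},"qn":[90,[15,85],{"oui":23,"zd":95}],"r":{"hal":[51,42,4],"o":96,"w":{"ik":96},"zde":{"go":29,"mo":97,"nkq":2,"r":92,"ykd":53}}}
After op 15 (add /l/hi 67): {"l":{"hi":67,"z":[8,62,42,88]},"p":{"ce":{"id":16,"ld":72,"qlc":36,"y":3},"hr":55,"p":[96,22,72,19,23]},"qn":[90,[15,85],{"oui":23,"zd":95}],"r":{"hal":[51,42,4],"o":96,"w":{"ik":96},"zde":{"go":29,"mo":97,"nkq":2,"r":92,"ykd":53}}}
After op 16 (replace /l/z/3 85): {"l":{"hi":67,"z":[8,62,42,85]},"p":{"ce":{"id":16,"ld":72,"qlc":36,"y":3},"hr":55,"p":[96,22,72,19,23]},"qn":[90,[15,85],{"oui":23,"zd":95}],"r":{"hal":[51,42,4],"o":96,"w":{"ik":96},"zde":{"go":29,"mo":97,"nkq":2,"r":92,"ykd":53}}}
After op 17 (add /r/f 18): {"l":{"hi":67,"z":[8,62,42,85]},"p":{"ce":{"id":16,"ld":72,"qlc":36,"y":3},"hr":55,"p":[96,22,72,19,23]},"qn":[90,[15,85],{"oui":23,"zd":95}],"r":{"f":18,"hal":[51,42,4],"o":96,"w":{"ik":96},"zde":{"go":29,"mo":97,"nkq":2,"r":92,"ykd":53}}}
After op 18 (replace /qn/2/zd 69): {"l":{"hi":67,"z":[8,62,42,85]},"p":{"ce":{"id":16,"ld":72,"qlc":36,"y":3},"hr":55,"p":[96,22,72,19,23]},"qn":[90,[15,85],{"oui":23,"zd":69}],"r":{"f":18,"hal":[51,42,4],"o":96,"w":{"ik":96},"zde":{"go":29,"mo":97,"nkq":2,"r":92,"ykd":53}}}
After op 19 (replace /r/zde/go 70): {"l":{"hi":67,"z":[8,62,42,85]},"p":{"ce":{"id":16,"ld":72,"qlc":36,"y":3},"hr":55,"p":[96,22,72,19,23]},"qn":[90,[15,85],{"oui":23,"zd":69}],"r":{"f":18,"hal":[51,42,4],"o":96,"w":{"ik":96},"zde":{"go":70,"mo":97,"nkq":2,"r":92,"ykd":53}}}
Value at /r/zde/go: 70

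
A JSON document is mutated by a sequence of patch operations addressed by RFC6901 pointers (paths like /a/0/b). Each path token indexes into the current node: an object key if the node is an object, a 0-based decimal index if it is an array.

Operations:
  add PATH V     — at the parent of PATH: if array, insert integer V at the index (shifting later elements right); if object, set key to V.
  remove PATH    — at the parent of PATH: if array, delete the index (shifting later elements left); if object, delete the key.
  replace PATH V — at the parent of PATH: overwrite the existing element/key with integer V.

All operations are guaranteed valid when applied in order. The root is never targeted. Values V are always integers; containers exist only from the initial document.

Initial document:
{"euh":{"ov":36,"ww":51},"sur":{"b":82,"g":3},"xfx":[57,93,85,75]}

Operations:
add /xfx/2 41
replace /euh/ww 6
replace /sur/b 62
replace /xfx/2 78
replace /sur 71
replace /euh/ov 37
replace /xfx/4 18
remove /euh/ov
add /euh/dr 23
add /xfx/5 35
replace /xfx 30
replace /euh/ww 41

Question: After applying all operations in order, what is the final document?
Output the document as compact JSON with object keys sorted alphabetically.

After op 1 (add /xfx/2 41): {"euh":{"ov":36,"ww":51},"sur":{"b":82,"g":3},"xfx":[57,93,41,85,75]}
After op 2 (replace /euh/ww 6): {"euh":{"ov":36,"ww":6},"sur":{"b":82,"g":3},"xfx":[57,93,41,85,75]}
After op 3 (replace /sur/b 62): {"euh":{"ov":36,"ww":6},"sur":{"b":62,"g":3},"xfx":[57,93,41,85,75]}
After op 4 (replace /xfx/2 78): {"euh":{"ov":36,"ww":6},"sur":{"b":62,"g":3},"xfx":[57,93,78,85,75]}
After op 5 (replace /sur 71): {"euh":{"ov":36,"ww":6},"sur":71,"xfx":[57,93,78,85,75]}
After op 6 (replace /euh/ov 37): {"euh":{"ov":37,"ww":6},"sur":71,"xfx":[57,93,78,85,75]}
After op 7 (replace /xfx/4 18): {"euh":{"ov":37,"ww":6},"sur":71,"xfx":[57,93,78,85,18]}
After op 8 (remove /euh/ov): {"euh":{"ww":6},"sur":71,"xfx":[57,93,78,85,18]}
After op 9 (add /euh/dr 23): {"euh":{"dr":23,"ww":6},"sur":71,"xfx":[57,93,78,85,18]}
After op 10 (add /xfx/5 35): {"euh":{"dr":23,"ww":6},"sur":71,"xfx":[57,93,78,85,18,35]}
After op 11 (replace /xfx 30): {"euh":{"dr":23,"ww":6},"sur":71,"xfx":30}
After op 12 (replace /euh/ww 41): {"euh":{"dr":23,"ww":41},"sur":71,"xfx":30}

Answer: {"euh":{"dr":23,"ww":41},"sur":71,"xfx":30}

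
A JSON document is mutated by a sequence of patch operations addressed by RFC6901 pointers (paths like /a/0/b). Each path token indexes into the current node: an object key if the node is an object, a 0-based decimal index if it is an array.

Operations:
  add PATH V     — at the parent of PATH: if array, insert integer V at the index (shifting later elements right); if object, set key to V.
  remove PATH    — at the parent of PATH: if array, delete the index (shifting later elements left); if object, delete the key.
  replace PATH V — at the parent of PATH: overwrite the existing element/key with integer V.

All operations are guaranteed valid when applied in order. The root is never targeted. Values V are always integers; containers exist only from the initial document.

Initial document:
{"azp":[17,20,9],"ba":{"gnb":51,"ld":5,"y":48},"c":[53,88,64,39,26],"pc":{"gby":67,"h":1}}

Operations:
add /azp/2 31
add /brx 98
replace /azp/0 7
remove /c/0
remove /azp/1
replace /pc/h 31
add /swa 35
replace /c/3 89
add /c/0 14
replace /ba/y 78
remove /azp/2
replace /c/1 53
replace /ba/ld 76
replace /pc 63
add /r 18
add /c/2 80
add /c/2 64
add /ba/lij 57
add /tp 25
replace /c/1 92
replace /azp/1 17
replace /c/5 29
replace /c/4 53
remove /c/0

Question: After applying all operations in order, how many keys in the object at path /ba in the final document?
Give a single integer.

Answer: 4

Derivation:
After op 1 (add /azp/2 31): {"azp":[17,20,31,9],"ba":{"gnb":51,"ld":5,"y":48},"c":[53,88,64,39,26],"pc":{"gby":67,"h":1}}
After op 2 (add /brx 98): {"azp":[17,20,31,9],"ba":{"gnb":51,"ld":5,"y":48},"brx":98,"c":[53,88,64,39,26],"pc":{"gby":67,"h":1}}
After op 3 (replace /azp/0 7): {"azp":[7,20,31,9],"ba":{"gnb":51,"ld":5,"y":48},"brx":98,"c":[53,88,64,39,26],"pc":{"gby":67,"h":1}}
After op 4 (remove /c/0): {"azp":[7,20,31,9],"ba":{"gnb":51,"ld":5,"y":48},"brx":98,"c":[88,64,39,26],"pc":{"gby":67,"h":1}}
After op 5 (remove /azp/1): {"azp":[7,31,9],"ba":{"gnb":51,"ld":5,"y":48},"brx":98,"c":[88,64,39,26],"pc":{"gby":67,"h":1}}
After op 6 (replace /pc/h 31): {"azp":[7,31,9],"ba":{"gnb":51,"ld":5,"y":48},"brx":98,"c":[88,64,39,26],"pc":{"gby":67,"h":31}}
After op 7 (add /swa 35): {"azp":[7,31,9],"ba":{"gnb":51,"ld":5,"y":48},"brx":98,"c":[88,64,39,26],"pc":{"gby":67,"h":31},"swa":35}
After op 8 (replace /c/3 89): {"azp":[7,31,9],"ba":{"gnb":51,"ld":5,"y":48},"brx":98,"c":[88,64,39,89],"pc":{"gby":67,"h":31},"swa":35}
After op 9 (add /c/0 14): {"azp":[7,31,9],"ba":{"gnb":51,"ld":5,"y":48},"brx":98,"c":[14,88,64,39,89],"pc":{"gby":67,"h":31},"swa":35}
After op 10 (replace /ba/y 78): {"azp":[7,31,9],"ba":{"gnb":51,"ld":5,"y":78},"brx":98,"c":[14,88,64,39,89],"pc":{"gby":67,"h":31},"swa":35}
After op 11 (remove /azp/2): {"azp":[7,31],"ba":{"gnb":51,"ld":5,"y":78},"brx":98,"c":[14,88,64,39,89],"pc":{"gby":67,"h":31},"swa":35}
After op 12 (replace /c/1 53): {"azp":[7,31],"ba":{"gnb":51,"ld":5,"y":78},"brx":98,"c":[14,53,64,39,89],"pc":{"gby":67,"h":31},"swa":35}
After op 13 (replace /ba/ld 76): {"azp":[7,31],"ba":{"gnb":51,"ld":76,"y":78},"brx":98,"c":[14,53,64,39,89],"pc":{"gby":67,"h":31},"swa":35}
After op 14 (replace /pc 63): {"azp":[7,31],"ba":{"gnb":51,"ld":76,"y":78},"brx":98,"c":[14,53,64,39,89],"pc":63,"swa":35}
After op 15 (add /r 18): {"azp":[7,31],"ba":{"gnb":51,"ld":76,"y":78},"brx":98,"c":[14,53,64,39,89],"pc":63,"r":18,"swa":35}
After op 16 (add /c/2 80): {"azp":[7,31],"ba":{"gnb":51,"ld":76,"y":78},"brx":98,"c":[14,53,80,64,39,89],"pc":63,"r":18,"swa":35}
After op 17 (add /c/2 64): {"azp":[7,31],"ba":{"gnb":51,"ld":76,"y":78},"brx":98,"c":[14,53,64,80,64,39,89],"pc":63,"r":18,"swa":35}
After op 18 (add /ba/lij 57): {"azp":[7,31],"ba":{"gnb":51,"ld":76,"lij":57,"y":78},"brx":98,"c":[14,53,64,80,64,39,89],"pc":63,"r":18,"swa":35}
After op 19 (add /tp 25): {"azp":[7,31],"ba":{"gnb":51,"ld":76,"lij":57,"y":78},"brx":98,"c":[14,53,64,80,64,39,89],"pc":63,"r":18,"swa":35,"tp":25}
After op 20 (replace /c/1 92): {"azp":[7,31],"ba":{"gnb":51,"ld":76,"lij":57,"y":78},"brx":98,"c":[14,92,64,80,64,39,89],"pc":63,"r":18,"swa":35,"tp":25}
After op 21 (replace /azp/1 17): {"azp":[7,17],"ba":{"gnb":51,"ld":76,"lij":57,"y":78},"brx":98,"c":[14,92,64,80,64,39,89],"pc":63,"r":18,"swa":35,"tp":25}
After op 22 (replace /c/5 29): {"azp":[7,17],"ba":{"gnb":51,"ld":76,"lij":57,"y":78},"brx":98,"c":[14,92,64,80,64,29,89],"pc":63,"r":18,"swa":35,"tp":25}
After op 23 (replace /c/4 53): {"azp":[7,17],"ba":{"gnb":51,"ld":76,"lij":57,"y":78},"brx":98,"c":[14,92,64,80,53,29,89],"pc":63,"r":18,"swa":35,"tp":25}
After op 24 (remove /c/0): {"azp":[7,17],"ba":{"gnb":51,"ld":76,"lij":57,"y":78},"brx":98,"c":[92,64,80,53,29,89],"pc":63,"r":18,"swa":35,"tp":25}
Size at path /ba: 4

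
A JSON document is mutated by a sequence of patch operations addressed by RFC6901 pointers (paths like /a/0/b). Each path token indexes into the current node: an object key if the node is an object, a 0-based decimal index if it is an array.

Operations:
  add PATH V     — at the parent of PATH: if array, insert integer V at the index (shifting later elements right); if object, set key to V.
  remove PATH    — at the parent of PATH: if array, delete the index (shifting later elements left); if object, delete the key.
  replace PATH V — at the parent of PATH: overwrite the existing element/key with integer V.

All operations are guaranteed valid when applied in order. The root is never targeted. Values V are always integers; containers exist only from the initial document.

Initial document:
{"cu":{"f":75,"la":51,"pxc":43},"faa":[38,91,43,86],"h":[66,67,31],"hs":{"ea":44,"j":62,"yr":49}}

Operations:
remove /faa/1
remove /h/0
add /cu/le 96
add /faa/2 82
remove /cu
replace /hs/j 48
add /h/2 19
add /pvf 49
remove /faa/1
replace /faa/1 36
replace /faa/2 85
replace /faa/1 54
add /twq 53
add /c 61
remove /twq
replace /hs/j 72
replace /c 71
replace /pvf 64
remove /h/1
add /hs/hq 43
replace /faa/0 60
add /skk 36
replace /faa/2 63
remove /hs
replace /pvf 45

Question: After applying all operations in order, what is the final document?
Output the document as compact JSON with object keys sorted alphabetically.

Answer: {"c":71,"faa":[60,54,63],"h":[67,19],"pvf":45,"skk":36}

Derivation:
After op 1 (remove /faa/1): {"cu":{"f":75,"la":51,"pxc":43},"faa":[38,43,86],"h":[66,67,31],"hs":{"ea":44,"j":62,"yr":49}}
After op 2 (remove /h/0): {"cu":{"f":75,"la":51,"pxc":43},"faa":[38,43,86],"h":[67,31],"hs":{"ea":44,"j":62,"yr":49}}
After op 3 (add /cu/le 96): {"cu":{"f":75,"la":51,"le":96,"pxc":43},"faa":[38,43,86],"h":[67,31],"hs":{"ea":44,"j":62,"yr":49}}
After op 4 (add /faa/2 82): {"cu":{"f":75,"la":51,"le":96,"pxc":43},"faa":[38,43,82,86],"h":[67,31],"hs":{"ea":44,"j":62,"yr":49}}
After op 5 (remove /cu): {"faa":[38,43,82,86],"h":[67,31],"hs":{"ea":44,"j":62,"yr":49}}
After op 6 (replace /hs/j 48): {"faa":[38,43,82,86],"h":[67,31],"hs":{"ea":44,"j":48,"yr":49}}
After op 7 (add /h/2 19): {"faa":[38,43,82,86],"h":[67,31,19],"hs":{"ea":44,"j":48,"yr":49}}
After op 8 (add /pvf 49): {"faa":[38,43,82,86],"h":[67,31,19],"hs":{"ea":44,"j":48,"yr":49},"pvf":49}
After op 9 (remove /faa/1): {"faa":[38,82,86],"h":[67,31,19],"hs":{"ea":44,"j":48,"yr":49},"pvf":49}
After op 10 (replace /faa/1 36): {"faa":[38,36,86],"h":[67,31,19],"hs":{"ea":44,"j":48,"yr":49},"pvf":49}
After op 11 (replace /faa/2 85): {"faa":[38,36,85],"h":[67,31,19],"hs":{"ea":44,"j":48,"yr":49},"pvf":49}
After op 12 (replace /faa/1 54): {"faa":[38,54,85],"h":[67,31,19],"hs":{"ea":44,"j":48,"yr":49},"pvf":49}
After op 13 (add /twq 53): {"faa":[38,54,85],"h":[67,31,19],"hs":{"ea":44,"j":48,"yr":49},"pvf":49,"twq":53}
After op 14 (add /c 61): {"c":61,"faa":[38,54,85],"h":[67,31,19],"hs":{"ea":44,"j":48,"yr":49},"pvf":49,"twq":53}
After op 15 (remove /twq): {"c":61,"faa":[38,54,85],"h":[67,31,19],"hs":{"ea":44,"j":48,"yr":49},"pvf":49}
After op 16 (replace /hs/j 72): {"c":61,"faa":[38,54,85],"h":[67,31,19],"hs":{"ea":44,"j":72,"yr":49},"pvf":49}
After op 17 (replace /c 71): {"c":71,"faa":[38,54,85],"h":[67,31,19],"hs":{"ea":44,"j":72,"yr":49},"pvf":49}
After op 18 (replace /pvf 64): {"c":71,"faa":[38,54,85],"h":[67,31,19],"hs":{"ea":44,"j":72,"yr":49},"pvf":64}
After op 19 (remove /h/1): {"c":71,"faa":[38,54,85],"h":[67,19],"hs":{"ea":44,"j":72,"yr":49},"pvf":64}
After op 20 (add /hs/hq 43): {"c":71,"faa":[38,54,85],"h":[67,19],"hs":{"ea":44,"hq":43,"j":72,"yr":49},"pvf":64}
After op 21 (replace /faa/0 60): {"c":71,"faa":[60,54,85],"h":[67,19],"hs":{"ea":44,"hq":43,"j":72,"yr":49},"pvf":64}
After op 22 (add /skk 36): {"c":71,"faa":[60,54,85],"h":[67,19],"hs":{"ea":44,"hq":43,"j":72,"yr":49},"pvf":64,"skk":36}
After op 23 (replace /faa/2 63): {"c":71,"faa":[60,54,63],"h":[67,19],"hs":{"ea":44,"hq":43,"j":72,"yr":49},"pvf":64,"skk":36}
After op 24 (remove /hs): {"c":71,"faa":[60,54,63],"h":[67,19],"pvf":64,"skk":36}
After op 25 (replace /pvf 45): {"c":71,"faa":[60,54,63],"h":[67,19],"pvf":45,"skk":36}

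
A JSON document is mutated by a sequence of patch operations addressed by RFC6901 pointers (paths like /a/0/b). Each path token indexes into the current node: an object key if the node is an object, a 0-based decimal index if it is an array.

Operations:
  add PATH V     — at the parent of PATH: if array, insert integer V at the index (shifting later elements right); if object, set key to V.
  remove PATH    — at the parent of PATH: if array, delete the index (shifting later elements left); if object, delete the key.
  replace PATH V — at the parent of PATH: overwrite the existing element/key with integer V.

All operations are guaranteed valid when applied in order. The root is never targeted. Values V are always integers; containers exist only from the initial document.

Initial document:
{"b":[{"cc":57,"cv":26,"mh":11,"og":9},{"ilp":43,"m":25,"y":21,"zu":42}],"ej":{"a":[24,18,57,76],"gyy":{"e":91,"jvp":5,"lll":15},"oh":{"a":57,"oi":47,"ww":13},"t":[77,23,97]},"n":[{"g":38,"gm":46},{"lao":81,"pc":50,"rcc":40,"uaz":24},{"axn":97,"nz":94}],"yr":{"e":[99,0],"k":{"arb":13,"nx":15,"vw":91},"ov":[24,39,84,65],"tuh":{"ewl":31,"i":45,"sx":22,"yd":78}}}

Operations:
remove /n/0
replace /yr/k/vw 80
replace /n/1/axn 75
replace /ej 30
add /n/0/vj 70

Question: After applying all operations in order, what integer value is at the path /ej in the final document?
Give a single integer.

Answer: 30

Derivation:
After op 1 (remove /n/0): {"b":[{"cc":57,"cv":26,"mh":11,"og":9},{"ilp":43,"m":25,"y":21,"zu":42}],"ej":{"a":[24,18,57,76],"gyy":{"e":91,"jvp":5,"lll":15},"oh":{"a":57,"oi":47,"ww":13},"t":[77,23,97]},"n":[{"lao":81,"pc":50,"rcc":40,"uaz":24},{"axn":97,"nz":94}],"yr":{"e":[99,0],"k":{"arb":13,"nx":15,"vw":91},"ov":[24,39,84,65],"tuh":{"ewl":31,"i":45,"sx":22,"yd":78}}}
After op 2 (replace /yr/k/vw 80): {"b":[{"cc":57,"cv":26,"mh":11,"og":9},{"ilp":43,"m":25,"y":21,"zu":42}],"ej":{"a":[24,18,57,76],"gyy":{"e":91,"jvp":5,"lll":15},"oh":{"a":57,"oi":47,"ww":13},"t":[77,23,97]},"n":[{"lao":81,"pc":50,"rcc":40,"uaz":24},{"axn":97,"nz":94}],"yr":{"e":[99,0],"k":{"arb":13,"nx":15,"vw":80},"ov":[24,39,84,65],"tuh":{"ewl":31,"i":45,"sx":22,"yd":78}}}
After op 3 (replace /n/1/axn 75): {"b":[{"cc":57,"cv":26,"mh":11,"og":9},{"ilp":43,"m":25,"y":21,"zu":42}],"ej":{"a":[24,18,57,76],"gyy":{"e":91,"jvp":5,"lll":15},"oh":{"a":57,"oi":47,"ww":13},"t":[77,23,97]},"n":[{"lao":81,"pc":50,"rcc":40,"uaz":24},{"axn":75,"nz":94}],"yr":{"e":[99,0],"k":{"arb":13,"nx":15,"vw":80},"ov":[24,39,84,65],"tuh":{"ewl":31,"i":45,"sx":22,"yd":78}}}
After op 4 (replace /ej 30): {"b":[{"cc":57,"cv":26,"mh":11,"og":9},{"ilp":43,"m":25,"y":21,"zu":42}],"ej":30,"n":[{"lao":81,"pc":50,"rcc":40,"uaz":24},{"axn":75,"nz":94}],"yr":{"e":[99,0],"k":{"arb":13,"nx":15,"vw":80},"ov":[24,39,84,65],"tuh":{"ewl":31,"i":45,"sx":22,"yd":78}}}
After op 5 (add /n/0/vj 70): {"b":[{"cc":57,"cv":26,"mh":11,"og":9},{"ilp":43,"m":25,"y":21,"zu":42}],"ej":30,"n":[{"lao":81,"pc":50,"rcc":40,"uaz":24,"vj":70},{"axn":75,"nz":94}],"yr":{"e":[99,0],"k":{"arb":13,"nx":15,"vw":80},"ov":[24,39,84,65],"tuh":{"ewl":31,"i":45,"sx":22,"yd":78}}}
Value at /ej: 30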